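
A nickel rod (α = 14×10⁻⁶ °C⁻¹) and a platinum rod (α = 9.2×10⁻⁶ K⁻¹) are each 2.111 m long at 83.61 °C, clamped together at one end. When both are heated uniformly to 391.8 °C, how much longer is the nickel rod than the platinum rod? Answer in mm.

ΔT = 308.19 K
nickel: ΔL = 14×10⁻⁶ × 2.111 m × 308.19 = 9.1082×10⁻³ m = 9.1082 mm
platinum: ΔL = 9.2×10⁻⁶ × 2.111 m × 308.19 = 5.9854×10⁻³ m = 5.9854 mm
difference = 9.1082 − 5.9854 = 3.1228 mm

3.12 mm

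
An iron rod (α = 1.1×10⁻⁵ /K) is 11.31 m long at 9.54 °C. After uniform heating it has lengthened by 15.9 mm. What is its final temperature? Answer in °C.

T = 137 °C

ΔL = αL₀ΔT ⇒ ΔT = ΔL / (αL₀)
ΔT = 15.9×10⁻³ m / (1.1×10⁻⁵ × 11.31 m) = 127.80 K
T = 9.54 + 127.80 = 137.34 °C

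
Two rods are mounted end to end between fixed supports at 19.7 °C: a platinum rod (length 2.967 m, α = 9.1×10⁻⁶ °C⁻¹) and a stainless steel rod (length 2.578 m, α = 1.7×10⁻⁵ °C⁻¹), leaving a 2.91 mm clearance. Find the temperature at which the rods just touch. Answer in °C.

α₁L₁ = 2.69997×10⁻⁵ m/K, α₂L₂ = 4.3826×10⁻⁵ m/K → total 7.08257×10⁻⁵ m/K
ΔT = g/(α₁L₁+α₂L₂) = 2.91×10⁻³ / 7.08257×10⁻⁵ = 41.087 K
T = 19.7 + 41.087 = 60.787 °C

T = 60.8 °C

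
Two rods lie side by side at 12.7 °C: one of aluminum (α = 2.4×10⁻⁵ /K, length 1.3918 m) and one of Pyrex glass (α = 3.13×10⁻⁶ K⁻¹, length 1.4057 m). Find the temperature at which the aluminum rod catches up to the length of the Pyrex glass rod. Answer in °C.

T = 492.0 °C

Equal length when α₁L₁ΔT − α₂L₂ΔT = L₂ − L₁ = 1.39×10⁻² m
α₁L₁ = 3.34032×10⁻⁵, α₂L₂ = 4.399841×10⁻⁶ → Δ(αL) = 2.9003359×10⁻⁵ m/K
ΔT = 1.39×10⁻² / 2.9003359×10⁻⁵ = 479.255 K, so T = 12.7 + 479.255 = 491.955 °C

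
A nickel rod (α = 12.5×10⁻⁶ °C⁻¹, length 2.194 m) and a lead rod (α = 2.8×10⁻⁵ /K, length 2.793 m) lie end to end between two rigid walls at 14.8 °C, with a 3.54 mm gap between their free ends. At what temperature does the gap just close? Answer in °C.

α₁L₁ = 2.7425×10⁻⁵ m/K, α₂L₂ = 7.8204×10⁻⁵ m/K → total 1.05629×10⁻⁴ m/K
ΔT = g/(α₁L₁+α₂L₂) = 3.54×10⁻³ / 1.05629×10⁻⁴ = 33.514 K
T = 14.8 + 33.514 = 48.314 °C

T = 48.3 °C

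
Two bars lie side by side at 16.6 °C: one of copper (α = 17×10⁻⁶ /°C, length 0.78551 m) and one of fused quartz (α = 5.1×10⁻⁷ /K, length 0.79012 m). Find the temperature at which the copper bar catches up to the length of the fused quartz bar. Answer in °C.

T = 372.6 °C

Equal length when α₁L₁ΔT − α₂L₂ΔT = L₂ − L₁ = 4.61×10⁻³ m
α₁L₁ = 1.335367×10⁻⁵, α₂L₂ = 4.029612×10⁻⁷ → Δ(αL) = 1.29507088×10⁻⁵ m/K
ΔT = 4.61×10⁻³ / 1.29507088×10⁻⁵ = 355.965 K, so T = 16.6 + 355.965 = 372.565 °C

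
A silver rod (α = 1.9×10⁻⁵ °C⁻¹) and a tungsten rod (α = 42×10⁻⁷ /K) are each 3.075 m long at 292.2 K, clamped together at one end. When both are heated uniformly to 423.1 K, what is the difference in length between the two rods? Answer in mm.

5.96 mm

ΔT = 130.9 K
silver: ΔL = 1.9×10⁻⁵ × 3.075 m × 130.9 = 7.6478×10⁻³ m = 7.6478 mm
tungsten: ΔL = 42×10⁻⁷ × 3.075 m × 130.9 = 1.6906×10⁻³ m = 1.6906 mm
difference = 7.6478 − 1.6906 = 5.9572 mm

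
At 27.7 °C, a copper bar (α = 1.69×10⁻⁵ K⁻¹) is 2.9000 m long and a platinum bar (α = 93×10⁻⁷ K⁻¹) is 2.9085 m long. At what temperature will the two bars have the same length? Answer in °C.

L₁(1 + α₁ΔT) = L₂(1 + α₂ΔT) ⇒ ΔT = (L₂ − L₁)/(α₁L₁ − α₂L₂)
L₂ − L₁ = 2.9085 − 2.9000 = 8.50×10⁻³ m
α₁L₁ − α₂L₂ = 1.69×10⁻⁵×2.9000 − 93×10⁻⁷×2.9085 = 2.196095×10⁻⁵ m/K
ΔT = 8.50×10⁻³ / 2.196095×10⁻⁵ = 387.051 K
T = 27.7 + 387.051 = 414.751 °C

T = 414.8 °C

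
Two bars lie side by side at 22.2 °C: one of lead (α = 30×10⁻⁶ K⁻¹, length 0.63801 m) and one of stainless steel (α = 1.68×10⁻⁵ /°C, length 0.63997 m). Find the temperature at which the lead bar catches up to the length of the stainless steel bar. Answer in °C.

Equal length when α₁L₁ΔT − α₂L₂ΔT = L₂ − L₁ = 1.96×10⁻³ m
α₁L₁ = 1.91403×10⁻⁵, α₂L₂ = 1.0751496×10⁻⁵ → Δ(αL) = 8.388804×10⁻⁶ m/K
ΔT = 1.96×10⁻³ / 8.388804×10⁻⁶ = 233.645 K, so T = 22.2 + 233.645 = 255.845 °C

T = 255.8 °C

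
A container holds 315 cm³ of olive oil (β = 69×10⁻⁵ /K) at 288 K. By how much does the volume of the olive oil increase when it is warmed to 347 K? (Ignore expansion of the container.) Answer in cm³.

ΔV = 12.8 cm³

|ΔT| = |347 − 288| = 59 K
ΔV = βV₀ΔT = (69×10⁻⁵)(315)(59) = 12.8 cm³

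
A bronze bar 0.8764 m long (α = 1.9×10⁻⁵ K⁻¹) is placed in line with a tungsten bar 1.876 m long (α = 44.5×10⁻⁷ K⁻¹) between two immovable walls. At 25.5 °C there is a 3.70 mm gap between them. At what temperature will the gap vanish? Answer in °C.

T = 174 °C

α₁L₁ = 1.66516×10⁻⁵ m/K, α₂L₂ = 8.3482×10⁻⁶ m/K → total 2.49998×10⁻⁵ m/K
ΔT = g/(α₁L₁+α₂L₂) = 3.70×10⁻³ / 2.49998×10⁻⁵ = 148.00 K
T = 25.5 + 148.00 = 173.50 °C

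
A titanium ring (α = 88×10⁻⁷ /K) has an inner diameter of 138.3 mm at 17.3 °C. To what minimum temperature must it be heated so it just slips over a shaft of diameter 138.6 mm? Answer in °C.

T = 264 °C

Required Δd = 138.6 − 138.3 = 0.3 mm
Δd = αd₀ΔT ⇒ ΔT = Δd/(αd₀) = 0.3 / (88×10⁻⁷ × 138.3) = 246.50 K
T_min = 17.3 + 246.50 = 263.80 °C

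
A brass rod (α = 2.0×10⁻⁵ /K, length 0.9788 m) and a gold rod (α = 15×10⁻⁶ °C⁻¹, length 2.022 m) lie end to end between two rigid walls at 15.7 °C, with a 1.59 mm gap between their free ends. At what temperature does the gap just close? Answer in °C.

α₁L₁ = 1.9576×10⁻⁵ m/K, α₂L₂ = 3.033×10⁻⁵ m/K → total 4.9906×10⁻⁵ m/K
ΔT = g/(α₁L₁+α₂L₂) = 1.59×10⁻³ / 4.9906×10⁻⁵ = 31.860 K
T = 15.7 + 31.860 = 47.560 °C

T = 47.6 °C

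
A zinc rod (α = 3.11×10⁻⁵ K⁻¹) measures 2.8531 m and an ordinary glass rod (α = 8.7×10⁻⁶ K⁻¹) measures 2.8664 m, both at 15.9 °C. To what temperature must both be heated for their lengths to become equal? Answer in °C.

L₁(1 + α₁ΔT) = L₂(1 + α₂ΔT) ⇒ ΔT = (L₂ − L₁)/(α₁L₁ − α₂L₂)
L₂ − L₁ = 2.8664 − 2.8531 = 1.33×10⁻² m
α₁L₁ − α₂L₂ = 3.11×10⁻⁵×2.8531 − 8.7×10⁻⁶×2.8664 = 6.379373×10⁻⁵ m/K
ΔT = 1.33×10⁻² / 6.379373×10⁻⁵ = 208.484 K
T = 15.9 + 208.484 = 224.384 °C

T = 224.4 °C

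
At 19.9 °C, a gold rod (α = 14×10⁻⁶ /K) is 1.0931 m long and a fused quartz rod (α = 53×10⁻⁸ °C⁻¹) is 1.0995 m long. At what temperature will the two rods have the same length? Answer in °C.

L₁(1 + α₁ΔT) = L₂(1 + α₂ΔT) ⇒ ΔT = (L₂ − L₁)/(α₁L₁ − α₂L₂)
L₂ − L₁ = 1.0995 − 1.0931 = 6.40×10⁻³ m
α₁L₁ − α₂L₂ = 14×10⁻⁶×1.0931 − 53×10⁻⁸×1.0995 = 1.4720665×10⁻⁵ m/K
ΔT = 6.40×10⁻³ / 1.4720665×10⁻⁵ = 434.763 K
T = 19.9 + 434.763 = 454.663 °C

T = 454.7 °C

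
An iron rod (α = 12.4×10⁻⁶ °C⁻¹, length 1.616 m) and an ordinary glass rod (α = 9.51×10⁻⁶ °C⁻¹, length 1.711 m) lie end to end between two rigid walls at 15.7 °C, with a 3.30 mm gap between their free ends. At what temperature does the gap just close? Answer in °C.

α₁L₁ = 2.00384×10⁻⁵ m/K, α₂L₂ = 1.627161×10⁻⁵ m/K → total 3.631001×10⁻⁵ m/K
ΔT = g/(α₁L₁+α₂L₂) = 3.30×10⁻³ / 3.631001×10⁻⁵ = 90.88 K
T = 15.7 + 90.88 = 106.58 °C

T = 107 °C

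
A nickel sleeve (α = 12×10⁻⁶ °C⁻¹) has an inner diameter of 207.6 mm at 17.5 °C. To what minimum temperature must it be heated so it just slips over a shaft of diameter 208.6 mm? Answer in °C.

Required Δd = 208.6 − 207.6 = 1.0 mm
Δd = αd₀ΔT ⇒ ΔT = Δd/(αd₀) = 1.0 / (12×10⁻⁶ × 207.6) = 401.41 K
T_min = 17.5 + 401.41 = 418.91 °C

T = 419 °C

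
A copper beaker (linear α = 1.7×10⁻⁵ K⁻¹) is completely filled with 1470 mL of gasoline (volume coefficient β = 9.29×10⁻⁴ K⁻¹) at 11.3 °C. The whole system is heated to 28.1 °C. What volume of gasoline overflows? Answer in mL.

21.7 mL

The beaker also expands: β_container ≈ 3α = 5.1×10⁻⁵ /K
Net overflow = V₀(β_liq − 3α_cont)ΔT
β − 3α = 9.29×10⁻⁴ − 5.1×10⁻⁵ = 8.78×10⁻⁴ /K; ΔT = 16.8 K
ΔV = 1470 × 8.78×10⁻⁴ × 16.8 = 21.7 mL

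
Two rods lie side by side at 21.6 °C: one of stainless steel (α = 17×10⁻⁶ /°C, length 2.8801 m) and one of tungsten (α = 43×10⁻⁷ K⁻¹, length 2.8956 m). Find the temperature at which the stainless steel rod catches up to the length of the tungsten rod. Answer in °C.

L₁(1 + α₁ΔT) = L₂(1 + α₂ΔT) ⇒ ΔT = (L₂ − L₁)/(α₁L₁ − α₂L₂)
L₂ − L₁ = 2.8956 − 2.8801 = 1.55×10⁻² m
α₁L₁ − α₂L₂ = 17×10⁻⁶×2.8801 − 43×10⁻⁷×2.8956 = 3.651062×10⁻⁵ m/K
ΔT = 1.55×10⁻² / 3.651062×10⁻⁵ = 424.534 K
T = 21.6 + 424.534 = 446.134 °C

T = 446.1 °C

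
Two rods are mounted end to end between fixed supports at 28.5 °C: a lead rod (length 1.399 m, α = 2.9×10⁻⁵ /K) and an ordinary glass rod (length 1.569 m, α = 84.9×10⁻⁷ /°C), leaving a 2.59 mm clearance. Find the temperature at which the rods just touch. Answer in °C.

Gap closes when ΔL₁ + ΔL₂ = 2.59 mm = 2.59×10⁻³ m
(α₁L₁ + α₂L₂)ΔT = g
α₁L₁ + α₂L₂ = 2.9×10⁻⁵×1.399 + 84.9×10⁻⁷×1.569 = 5.389181×10⁻⁵ m/K
ΔT = 2.59×10⁻³ / 5.389181×10⁻⁵ = 48.059 K
T = 28.5 + 48.059 = 76.559 °C

T = 76.6 °C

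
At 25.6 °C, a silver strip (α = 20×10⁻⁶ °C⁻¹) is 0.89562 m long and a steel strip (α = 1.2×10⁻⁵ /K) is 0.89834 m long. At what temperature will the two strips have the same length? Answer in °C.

L₁(1 + α₁ΔT) = L₂(1 + α₂ΔT) ⇒ ΔT = (L₂ − L₁)/(α₁L₁ − α₂L₂)
L₂ − L₁ = 0.89834 − 0.89562 = 2.72×10⁻³ m
α₁L₁ − α₂L₂ = 20×10⁻⁶×0.89562 − 1.2×10⁻⁵×0.89834 = 7.13232×10⁻⁶ m/K
ΔT = 2.72×10⁻³ / 7.13232×10⁻⁶ = 381.363 K
T = 25.6 + 381.363 = 406.963 °C

T = 407.0 °C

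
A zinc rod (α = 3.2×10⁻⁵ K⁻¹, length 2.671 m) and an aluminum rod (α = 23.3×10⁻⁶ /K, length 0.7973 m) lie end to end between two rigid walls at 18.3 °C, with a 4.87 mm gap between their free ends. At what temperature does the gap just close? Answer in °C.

Gap closes when ΔL₁ + ΔL₂ = 4.87 mm = 4.87×10⁻³ m
(α₁L₁ + α₂L₂)ΔT = g
α₁L₁ + α₂L₂ = 3.2×10⁻⁵×2.671 + 23.3×10⁻⁶×0.7973 = 1.0404909×10⁻⁴ m/K
ΔT = 4.87×10⁻³ / 1.0404909×10⁻⁴ = 46.805 K
T = 18.3 + 46.805 = 65.105 °C

T = 65.1 °C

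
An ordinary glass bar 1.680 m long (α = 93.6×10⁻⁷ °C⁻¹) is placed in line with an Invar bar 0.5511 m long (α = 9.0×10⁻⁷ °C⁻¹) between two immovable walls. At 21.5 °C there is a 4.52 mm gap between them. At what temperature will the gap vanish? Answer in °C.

α₁L₁ = 1.57248×10⁻⁵ m/K, α₂L₂ = 4.9599×10⁻⁷ m/K → total 1.622079×10⁻⁵ m/K
ΔT = g/(α₁L₁+α₂L₂) = 4.52×10⁻³ / 1.622079×10⁻⁵ = 278.65 K
T = 21.5 + 278.65 = 300.15 °C

T = 300 °C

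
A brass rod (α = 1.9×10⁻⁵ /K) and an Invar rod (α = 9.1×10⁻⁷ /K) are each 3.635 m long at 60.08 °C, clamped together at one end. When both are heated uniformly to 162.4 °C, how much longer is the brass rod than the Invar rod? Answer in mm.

6.73 mm

ΔT = 102.32 K
brass: ΔL = 1.9×10⁻⁵ × 3.635 m × 102.32 = 7.0667×10⁻³ m = 7.0667 mm
Invar: ΔL = 9.1×10⁻⁷ × 3.635 m × 102.32 = 3.3846×10⁻⁴ m = 0.33846 mm
difference = 7.0667 − 0.33846 = 6.72824 mm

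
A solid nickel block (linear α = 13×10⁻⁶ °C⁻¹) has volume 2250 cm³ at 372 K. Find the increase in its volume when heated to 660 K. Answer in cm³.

ΔV = 25.3 cm³

Isotropic solid: β ≈ 3α = 3.9×10⁻⁵ /K; ΔT = 288 K
ΔV = 3αV₀ΔT = 3(13×10⁻⁶)(2250)(288) = 25.3 cm³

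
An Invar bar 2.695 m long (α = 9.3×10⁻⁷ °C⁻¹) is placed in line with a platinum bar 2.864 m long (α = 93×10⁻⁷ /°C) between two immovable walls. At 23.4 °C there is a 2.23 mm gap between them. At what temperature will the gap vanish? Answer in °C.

α₁L₁ = 2.50635×10⁻⁶ m/K, α₂L₂ = 2.66352×10⁻⁵ m/K → total 2.914155×10⁻⁵ m/K
ΔT = g/(α₁L₁+α₂L₂) = 2.23×10⁻³ / 2.914155×10⁻⁵ = 76.523 K
T = 23.4 + 76.523 = 99.923 °C

T = 99.9 °C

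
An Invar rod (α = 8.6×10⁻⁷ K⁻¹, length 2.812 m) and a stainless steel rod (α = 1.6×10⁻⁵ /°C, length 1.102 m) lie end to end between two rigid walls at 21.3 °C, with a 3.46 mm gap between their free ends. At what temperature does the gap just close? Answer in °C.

T = 194 °C

Gap closes when ΔL₁ + ΔL₂ = 3.46 mm = 3.46×10⁻³ m
(α₁L₁ + α₂L₂)ΔT = g
α₁L₁ + α₂L₂ = 8.6×10⁻⁷×2.812 + 1.6×10⁻⁵×1.102 = 2.005032×10⁻⁵ m/K
ΔT = 3.46×10⁻³ / 2.005032×10⁻⁵ = 172.57 K
T = 21.3 + 172.57 = 193.87 °C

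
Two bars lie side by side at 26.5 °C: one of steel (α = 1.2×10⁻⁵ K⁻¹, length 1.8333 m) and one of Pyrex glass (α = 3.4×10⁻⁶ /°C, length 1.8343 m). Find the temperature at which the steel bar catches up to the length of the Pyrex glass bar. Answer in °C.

L₁(1 + α₁ΔT) = L₂(1 + α₂ΔT) ⇒ ΔT = (L₂ − L₁)/(α₁L₁ − α₂L₂)
L₂ − L₁ = 1.8343 − 1.8333 = 1.00×10⁻³ m
α₁L₁ − α₂L₂ = 1.2×10⁻⁵×1.8333 − 3.4×10⁻⁶×1.8343 = 1.576298×10⁻⁵ m/K
ΔT = 1.00×10⁻³ / 1.576298×10⁻⁵ = 63.4398 K
T = 26.5 + 63.4398 = 89.9398 °C

T = 89.94 °C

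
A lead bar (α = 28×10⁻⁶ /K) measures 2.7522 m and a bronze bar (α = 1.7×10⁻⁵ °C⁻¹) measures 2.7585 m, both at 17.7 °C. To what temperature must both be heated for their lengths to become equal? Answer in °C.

L₁(1 + α₁ΔT) = L₂(1 + α₂ΔT) ⇒ ΔT = (L₂ − L₁)/(α₁L₁ − α₂L₂)
L₂ − L₁ = 2.7585 − 2.7522 = 6.30×10⁻³ m
α₁L₁ − α₂L₂ = 28×10⁻⁶×2.7522 − 1.7×10⁻⁵×2.7585 = 3.01671×10⁻⁵ m/K
ΔT = 6.30×10⁻³ / 3.01671×10⁻⁵ = 208.837 K
T = 17.7 + 208.837 = 226.537 °C

T = 226.5 °C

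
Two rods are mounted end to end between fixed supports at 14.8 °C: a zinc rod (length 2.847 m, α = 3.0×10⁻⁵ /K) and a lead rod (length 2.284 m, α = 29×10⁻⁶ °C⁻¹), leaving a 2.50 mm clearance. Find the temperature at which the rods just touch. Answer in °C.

Gap closes when ΔL₁ + ΔL₂ = 2.50 mm = 2.50×10⁻³ m
(α₁L₁ + α₂L₂)ΔT = g
α₁L₁ + α₂L₂ = 3.0×10⁻⁵×2.847 + 29×10⁻⁶×2.284 = 1.51646×10⁻⁴ m/K
ΔT = 2.50×10⁻³ / 1.51646×10⁻⁴ = 16.486 K
T = 14.8 + 16.486 = 31.286 °C

T = 31.3 °C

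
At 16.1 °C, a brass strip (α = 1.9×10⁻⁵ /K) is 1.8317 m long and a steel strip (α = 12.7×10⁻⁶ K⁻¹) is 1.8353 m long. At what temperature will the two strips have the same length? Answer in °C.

L₁(1 + α₁ΔT) = L₂(1 + α₂ΔT) ⇒ ΔT = (L₂ − L₁)/(α₁L₁ − α₂L₂)
L₂ − L₁ = 1.8353 − 1.8317 = 3.60×10⁻³ m
α₁L₁ − α₂L₂ = 1.9×10⁻⁵×1.8317 − 12.7×10⁻⁶×1.8353 = 1.149399×10⁻⁵ m/K
ΔT = 3.60×10⁻³ / 1.149399×10⁻⁵ = 313.207 K
T = 16.1 + 313.207 = 329.307 °C

T = 329.3 °C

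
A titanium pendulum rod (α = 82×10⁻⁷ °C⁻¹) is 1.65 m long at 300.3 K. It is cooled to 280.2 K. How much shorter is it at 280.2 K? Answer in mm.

|ΔT| = |280.2 − 300.3| = 20.1 K
ΔL = αL₀ΔT = (82×10⁻⁷)(1.65)(20.1) = 2.72×10⁻⁴ m

ΔL = 0.272 mm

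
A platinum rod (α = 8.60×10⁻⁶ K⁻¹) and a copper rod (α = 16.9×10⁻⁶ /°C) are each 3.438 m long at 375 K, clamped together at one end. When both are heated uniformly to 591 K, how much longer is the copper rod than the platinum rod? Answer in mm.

ΔT = 216 K
platinum: ΔL = 8.60×10⁻⁶ × 3.438 m × 216 = 6.3864×10⁻³ m = 6.3864 mm
copper: ΔL = 16.9×10⁻⁶ × 3.438 m × 216 = 1.2550×10⁻² m = 12.550 mm
difference = 12.550 − 6.3864 = 6.1636 mm

6.16 mm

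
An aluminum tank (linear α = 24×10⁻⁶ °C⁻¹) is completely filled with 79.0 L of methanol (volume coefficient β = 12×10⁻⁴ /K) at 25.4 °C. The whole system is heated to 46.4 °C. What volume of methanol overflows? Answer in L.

The tank also expands: β_container ≈ 3α = 7.2×10⁻⁵ /K
Net overflow = V₀(β_liq − 3α_cont)ΔT
β − 3α = 1.20×10⁻³ − 7.2×10⁻⁵ = 1.128×10⁻³ /K; ΔT = 21.0 K
ΔV = 79.0 × 1.128×10⁻³ × 21.0 = 1.87 L

1.87 L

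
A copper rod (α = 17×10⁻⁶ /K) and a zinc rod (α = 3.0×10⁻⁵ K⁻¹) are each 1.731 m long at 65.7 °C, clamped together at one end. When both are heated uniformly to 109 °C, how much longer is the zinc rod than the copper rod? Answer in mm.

ΔT = 43.3 K
copper: ΔL = 17×10⁻⁶ × 1.731 m × 43.3 = 1.2742×10⁻³ m = 1.2742 mm
zinc: ΔL = 3.0×10⁻⁵ × 1.731 m × 43.3 = 2.2486×10⁻³ m = 2.2486 mm
difference = 2.2486 − 1.2742 = 0.9744 mm

0.974 mm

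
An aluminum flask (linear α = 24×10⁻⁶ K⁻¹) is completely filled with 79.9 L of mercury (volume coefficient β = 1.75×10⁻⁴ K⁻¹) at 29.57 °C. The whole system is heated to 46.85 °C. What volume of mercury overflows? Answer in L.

The flask also expands: β_container ≈ 3α = 7.2×10⁻⁵ /K
Net overflow = V₀(β_liq − 3α_cont)ΔT
β − 3α = 1.75×10⁻⁴ − 7.2×10⁻⁵ = 1.03×10⁻⁴ /K; ΔT = 17.28 K
ΔV = 79.9 × 1.03×10⁻⁴ × 17.28 = 0.142 L

0.142 L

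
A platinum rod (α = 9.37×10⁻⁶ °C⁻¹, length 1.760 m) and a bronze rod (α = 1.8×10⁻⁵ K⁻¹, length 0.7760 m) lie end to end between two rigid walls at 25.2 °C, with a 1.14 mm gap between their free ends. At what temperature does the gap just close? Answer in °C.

α₁L₁ = 1.64912×10⁻⁵ m/K, α₂L₂ = 1.3968×10⁻⁵ m/K → total 3.04592×10⁻⁵ m/K
ΔT = g/(α₁L₁+α₂L₂) = 1.14×10⁻³ / 3.04592×10⁻⁵ = 37.427 K
T = 25.2 + 37.427 = 62.627 °C

T = 62.6 °C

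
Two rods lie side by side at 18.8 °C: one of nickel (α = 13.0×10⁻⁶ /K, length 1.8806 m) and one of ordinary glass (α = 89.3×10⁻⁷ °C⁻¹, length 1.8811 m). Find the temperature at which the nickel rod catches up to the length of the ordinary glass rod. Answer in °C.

L₁(1 + α₁ΔT) = L₂(1 + α₂ΔT) ⇒ ΔT = (L₂ − L₁)/(α₁L₁ − α₂L₂)
L₂ − L₁ = 1.8811 − 1.8806 = 5.00×10⁻⁴ m
α₁L₁ − α₂L₂ = 13.0×10⁻⁶×1.8806 − 89.3×10⁻⁷×1.8811 = 7.649577×10⁻⁶ m/K
ΔT = 5.00×10⁻⁴ / 7.649577×10⁻⁶ = 65.3631 K
T = 18.8 + 65.3631 = 84.1631 °C

T = 84.16 °C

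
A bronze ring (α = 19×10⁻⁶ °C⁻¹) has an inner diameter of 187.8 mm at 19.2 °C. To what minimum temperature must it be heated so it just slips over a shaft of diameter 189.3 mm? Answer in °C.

Required Δd = 189.3 − 187.8 = 1.5 mm
Δd = αd₀ΔT ⇒ ΔT = Δd/(αd₀) = 1.5 / (19×10⁻⁶ × 187.8) = 420.38 K
T_min = 19.2 + 420.38 = 439.58 °C

T = 440 °C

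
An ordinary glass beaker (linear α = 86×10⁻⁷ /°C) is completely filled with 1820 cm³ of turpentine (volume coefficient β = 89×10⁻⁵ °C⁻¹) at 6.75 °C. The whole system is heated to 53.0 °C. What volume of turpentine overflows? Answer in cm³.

The beaker also expands: β_container ≈ 3α = 2.58×10⁻⁵ /K
Net overflow = V₀(β_liq − 3α_cont)ΔT
β − 3α = 8.90×10⁻⁴ − 2.58×10⁻⁵ = 8.642×10⁻⁴ /K; ΔT = 46.25 K
ΔV = 1820 × 8.642×10⁻⁴ × 46.25 = 72.7 cm³

72.7 cm³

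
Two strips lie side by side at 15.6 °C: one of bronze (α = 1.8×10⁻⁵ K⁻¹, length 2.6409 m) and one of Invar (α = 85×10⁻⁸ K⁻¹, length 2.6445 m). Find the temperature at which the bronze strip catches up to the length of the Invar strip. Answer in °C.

T = 95.09 °C

Equal length when α₁L₁ΔT − α₂L₂ΔT = L₂ − L₁ = 3.60×10⁻³ m
α₁L₁ = 4.75362×10⁻⁵, α₂L₂ = 2.247825×10⁻⁶ → Δ(αL) = 4.5288375×10⁻⁵ m/K
ΔT = 3.60×10⁻³ / 4.5288375×10⁻⁵ = 79.4906 K, so T = 15.6 + 79.4906 = 95.0906 °C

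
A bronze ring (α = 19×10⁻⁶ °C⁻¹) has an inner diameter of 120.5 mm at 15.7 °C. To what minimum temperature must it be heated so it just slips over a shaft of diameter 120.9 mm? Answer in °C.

Required Δd = 120.9 − 120.5 = 0.4 mm
Δd = αd₀ΔT ⇒ ΔT = Δd/(αd₀) = 0.4 / (19×10⁻⁶ × 120.5) = 174.71 K
T_min = 15.7 + 174.71 = 190.41 °C

T = 190 °C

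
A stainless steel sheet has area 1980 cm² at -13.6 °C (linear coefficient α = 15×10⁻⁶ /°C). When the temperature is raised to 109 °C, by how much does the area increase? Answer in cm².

Area coefficient ≈ 2α; |ΔT| = 122.6 K
ΔA = 2αA₀ΔT = 2(15×10⁻⁶)(1980)(122.6) = 7.28 cm²

ΔA = 7.28 cm²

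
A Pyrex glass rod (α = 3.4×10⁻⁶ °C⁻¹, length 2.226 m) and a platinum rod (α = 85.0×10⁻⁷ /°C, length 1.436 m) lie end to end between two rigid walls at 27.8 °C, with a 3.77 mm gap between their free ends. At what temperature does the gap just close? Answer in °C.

T = 218 °C

α₁L₁ = 7.5684×10⁻⁶ m/K, α₂L₂ = 1.2206×10⁻⁵ m/K → total 1.97744×10⁻⁵ m/K
ΔT = g/(α₁L₁+α₂L₂) = 3.77×10⁻³ / 1.97744×10⁻⁵ = 190.65 K
T = 27.8 + 190.65 = 218.45 °C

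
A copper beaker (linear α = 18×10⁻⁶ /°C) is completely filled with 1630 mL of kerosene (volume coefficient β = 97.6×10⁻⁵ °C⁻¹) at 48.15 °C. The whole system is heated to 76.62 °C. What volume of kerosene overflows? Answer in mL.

42.8 mL

The beaker also expands: β_container ≈ 3α = 5.4×10⁻⁵ /K
Net overflow = V₀(β_liq − 3α_cont)ΔT
β − 3α = 9.76×10⁻⁴ − 5.4×10⁻⁵ = 9.22×10⁻⁴ /K; ΔT = 28.47 K
ΔV = 1630 × 9.22×10⁻⁴ × 28.47 = 42.8 mL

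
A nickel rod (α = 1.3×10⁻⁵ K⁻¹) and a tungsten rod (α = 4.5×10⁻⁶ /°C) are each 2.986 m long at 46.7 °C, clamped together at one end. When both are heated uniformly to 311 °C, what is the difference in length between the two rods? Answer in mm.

ΔT = 264.3 K
nickel: ΔL = 1.3×10⁻⁵ × 2.986 m × 264.3 = 1.0260×10⁻² m = 10.260 mm
tungsten: ΔL = 4.5×10⁻⁶ × 2.986 m × 264.3 = 3.5514×10⁻³ m = 3.5514 mm
difference = 10.260 − 3.5514 = 6.7086 mm

6.71 mm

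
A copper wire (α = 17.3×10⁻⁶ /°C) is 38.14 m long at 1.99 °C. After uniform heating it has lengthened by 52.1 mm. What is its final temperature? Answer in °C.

T = 81.0 °C

ΔL = αL₀ΔT ⇒ ΔT = ΔL / (αL₀)
ΔT = 52.1×10⁻³ m / (17.3×10⁻⁶ × 38.14 m) = 78.961 K
T = 1.99 + 78.961 = 80.951 °C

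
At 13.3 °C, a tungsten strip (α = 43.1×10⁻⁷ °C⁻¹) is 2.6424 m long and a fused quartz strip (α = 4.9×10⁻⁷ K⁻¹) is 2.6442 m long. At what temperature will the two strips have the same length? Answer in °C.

L₁(1 + α₁ΔT) = L₂(1 + α₂ΔT) ⇒ ΔT = (L₂ − L₁)/(α₁L₁ − α₂L₂)
L₂ − L₁ = 2.6442 − 2.6424 = 1.80×10⁻³ m
α₁L₁ − α₂L₂ = 43.1×10⁻⁷×2.6424 − 4.9×10⁻⁷×2.6442 = 1.0093086×10⁻⁵ m/K
ΔT = 1.80×10⁻³ / 1.0093086×10⁻⁵ = 178.340 K
T = 13.3 + 178.340 = 191.640 °C

T = 191.6 °C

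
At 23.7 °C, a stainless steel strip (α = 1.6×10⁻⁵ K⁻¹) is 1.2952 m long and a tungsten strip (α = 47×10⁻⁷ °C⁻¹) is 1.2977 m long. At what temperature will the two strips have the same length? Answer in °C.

T = 194.7 °C

Equal length when α₁L₁ΔT − α₂L₂ΔT = L₂ − L₁ = 2.50×10⁻³ m
α₁L₁ = 2.07232×10⁻⁵, α₂L₂ = 6.09919×10⁻⁶ → Δ(αL) = 1.462401×10⁻⁵ m/K
ΔT = 2.50×10⁻³ / 1.462401×10⁻⁵ = 170.952 K, so T = 23.7 + 170.952 = 194.652 °C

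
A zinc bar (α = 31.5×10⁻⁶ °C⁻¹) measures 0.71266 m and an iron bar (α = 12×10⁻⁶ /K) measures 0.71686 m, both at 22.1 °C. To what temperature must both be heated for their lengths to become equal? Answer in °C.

Equal length when α₁L₁ΔT − α₂L₂ΔT = L₂ − L₁ = 4.20×10⁻³ m
α₁L₁ = 2.244879×10⁻⁵, α₂L₂ = 8.60232×10⁻⁶ → Δ(αL) = 1.384647×10⁻⁵ m/K
ΔT = 4.20×10⁻³ / 1.384647×10⁻⁵ = 303.326 K, so T = 22.1 + 303.326 = 325.426 °C

T = 325.4 °C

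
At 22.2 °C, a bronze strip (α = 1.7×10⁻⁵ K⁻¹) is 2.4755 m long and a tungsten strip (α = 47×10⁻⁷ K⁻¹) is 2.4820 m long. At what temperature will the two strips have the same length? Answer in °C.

L₁(1 + α₁ΔT) = L₂(1 + α₂ΔT) ⇒ ΔT = (L₂ − L₁)/(α₁L₁ − α₂L₂)
L₂ − L₁ = 2.4820 − 2.4755 = 6.50×10⁻³ m
α₁L₁ − α₂L₂ = 1.7×10⁻⁵×2.4755 − 47×10⁻⁷×2.4820 = 3.04181×10⁻⁵ m/K
ΔT = 6.50×10⁻³ / 3.04181×10⁻⁵ = 213.689 K
T = 22.2 + 213.689 = 235.889 °C

T = 235.9 °C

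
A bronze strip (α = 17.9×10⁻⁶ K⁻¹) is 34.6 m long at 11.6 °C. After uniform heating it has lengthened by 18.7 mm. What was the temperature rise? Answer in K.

ΔT = 30.2 K

ΔL = αL₀ΔT ⇒ ΔT = ΔL / (αL₀)
ΔT = 18.7×10⁻³ m / (17.9×10⁻⁶ × 34.6 m) = 30.193 K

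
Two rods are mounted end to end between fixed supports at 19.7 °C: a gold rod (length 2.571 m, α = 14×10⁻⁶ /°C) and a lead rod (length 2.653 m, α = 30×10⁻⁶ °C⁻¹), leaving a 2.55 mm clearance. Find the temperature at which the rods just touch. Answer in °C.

T = 41.8 °C

α₁L₁ = 3.5994×10⁻⁵ m/K, α₂L₂ = 7.959×10⁻⁵ m/K → total 1.15584×10⁻⁴ m/K
ΔT = g/(α₁L₁+α₂L₂) = 2.55×10⁻³ / 1.15584×10⁻⁴ = 22.062 K
T = 19.7 + 22.062 = 41.762 °C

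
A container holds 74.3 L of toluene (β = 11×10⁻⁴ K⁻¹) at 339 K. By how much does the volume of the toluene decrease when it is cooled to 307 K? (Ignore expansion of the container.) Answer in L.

|ΔT| = |307 − 339| = 32 K
ΔV = βV₀ΔT = (11×10⁻⁴)(74.3)(32) = 2.62 L

ΔV = 2.62 L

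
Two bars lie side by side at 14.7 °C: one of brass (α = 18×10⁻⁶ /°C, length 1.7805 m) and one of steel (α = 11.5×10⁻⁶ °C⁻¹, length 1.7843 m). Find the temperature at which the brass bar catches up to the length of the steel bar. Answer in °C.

L₁(1 + α₁ΔT) = L₂(1 + α₂ΔT) ⇒ ΔT = (L₂ − L₁)/(α₁L₁ − α₂L₂)
L₂ − L₁ = 1.7843 − 1.7805 = 3.80×10⁻³ m
α₁L₁ − α₂L₂ = 18×10⁻⁶×1.7805 − 11.5×10⁻⁶×1.7843 = 1.152955×10⁻⁵ m/K
ΔT = 3.80×10⁻³ / 1.152955×10⁻⁵ = 329.588 K
T = 14.7 + 329.588 = 344.288 °C

T = 344.3 °C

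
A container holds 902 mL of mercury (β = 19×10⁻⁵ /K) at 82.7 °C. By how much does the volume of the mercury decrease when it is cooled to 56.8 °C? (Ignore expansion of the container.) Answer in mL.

ΔV = 4.44 mL

|ΔT| = |56.8 − 82.7| = 25.9 K
ΔV = βV₀ΔT = (19×10⁻⁵)(902)(25.9) = 4.44 mL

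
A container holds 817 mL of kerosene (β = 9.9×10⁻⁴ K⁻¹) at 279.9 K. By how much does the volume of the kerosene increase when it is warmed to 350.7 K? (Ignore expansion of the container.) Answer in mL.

|ΔT| = |350.7 − 279.9| = 70.8 K
ΔV = βV₀ΔT = (9.9×10⁻⁴)(817)(70.8) = 57.3 mL

ΔV = 57.3 mL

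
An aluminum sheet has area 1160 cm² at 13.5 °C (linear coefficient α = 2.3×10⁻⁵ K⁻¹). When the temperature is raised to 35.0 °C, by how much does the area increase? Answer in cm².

Area coefficient ≈ 2α; |ΔT| = 21.5 K
ΔA = 2αA₀ΔT = 2(2.3×10⁻⁵)(1160)(21.5) = 1.15 cm²

ΔA = 1.15 cm²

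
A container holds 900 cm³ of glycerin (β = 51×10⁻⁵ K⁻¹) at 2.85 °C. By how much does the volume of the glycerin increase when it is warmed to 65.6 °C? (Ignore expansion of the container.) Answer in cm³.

|ΔT| = |65.6 − 2.85| = 62.75 K
ΔV = βV₀ΔT = (51×10⁻⁵)(900)(62.75) = 28.8 cm³

ΔV = 28.8 cm³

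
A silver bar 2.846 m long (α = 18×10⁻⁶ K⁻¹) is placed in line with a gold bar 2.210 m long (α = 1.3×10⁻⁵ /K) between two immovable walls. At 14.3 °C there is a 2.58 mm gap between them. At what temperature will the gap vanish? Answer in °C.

T = 46.6 °C

Gap closes when ΔL₁ + ΔL₂ = 2.58 mm = 2.58×10⁻³ m
(α₁L₁ + α₂L₂)ΔT = g
α₁L₁ + α₂L₂ = 18×10⁻⁶×2.846 + 1.3×10⁻⁵×2.210 = 7.9958×10⁻⁵ m/K
ΔT = 2.58×10⁻³ / 7.9958×10⁻⁵ = 32.267 K
T = 14.3 + 32.267 = 46.567 °C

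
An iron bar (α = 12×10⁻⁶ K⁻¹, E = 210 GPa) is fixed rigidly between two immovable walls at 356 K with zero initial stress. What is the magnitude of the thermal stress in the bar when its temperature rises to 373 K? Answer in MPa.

Fully constrained: the free strain ε = αΔT is blocked, so σ = Eε = EαΔT.
|ΔT| = 17 K
σ = 210×10⁹ × 12×10⁻⁶ × 17 = 4.28×10⁷ Pa

σ = 42.8 MPa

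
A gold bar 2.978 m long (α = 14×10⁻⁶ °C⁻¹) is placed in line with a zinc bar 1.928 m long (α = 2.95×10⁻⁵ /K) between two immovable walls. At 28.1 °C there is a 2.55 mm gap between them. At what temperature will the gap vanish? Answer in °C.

T = 54.0 °C

Gap closes when ΔL₁ + ΔL₂ = 2.55 mm = 2.55×10⁻³ m
(α₁L₁ + α₂L₂)ΔT = g
α₁L₁ + α₂L₂ = 14×10⁻⁶×2.978 + 2.95×10⁻⁵×1.928 = 9.8568×10⁻⁵ m/K
ΔT = 2.55×10⁻³ / 9.8568×10⁻⁵ = 25.870 K
T = 28.1 + 25.870 = 53.970 °C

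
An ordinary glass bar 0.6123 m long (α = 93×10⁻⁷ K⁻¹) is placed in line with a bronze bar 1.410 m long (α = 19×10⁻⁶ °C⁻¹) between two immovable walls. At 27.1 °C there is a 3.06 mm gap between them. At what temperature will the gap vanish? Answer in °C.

T = 121 °C

Gap closes when ΔL₁ + ΔL₂ = 3.06 mm = 3.06×10⁻³ m
(α₁L₁ + α₂L₂)ΔT = g
α₁L₁ + α₂L₂ = 93×10⁻⁷×0.6123 + 19×10⁻⁶×1.410 = 3.248439×10⁻⁵ m/K
ΔT = 3.06×10⁻³ / 3.248439×10⁻⁵ = 94.20 K
T = 27.1 + 94.20 = 121.30 °C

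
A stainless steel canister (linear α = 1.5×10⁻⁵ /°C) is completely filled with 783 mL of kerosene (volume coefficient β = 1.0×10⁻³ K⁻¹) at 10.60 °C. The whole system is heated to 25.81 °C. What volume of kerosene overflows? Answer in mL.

11.4 mL

The canister also expands: β_container ≈ 3α = 4.5×10⁻⁵ /K
Net overflow = V₀(β_liq − 3α_cont)ΔT
β − 3α = 1.00×10⁻³ − 4.5×10⁻⁵ = 9.55×10⁻⁴ /K; ΔT = 15.21 K
ΔV = 783 × 9.55×10⁻⁴ × 15.21 = 11.4 mL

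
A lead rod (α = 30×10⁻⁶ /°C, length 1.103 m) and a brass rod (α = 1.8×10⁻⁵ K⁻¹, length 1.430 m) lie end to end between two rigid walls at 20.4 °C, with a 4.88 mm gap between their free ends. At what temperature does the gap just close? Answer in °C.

α₁L₁ = 3.309×10⁻⁵ m/K, α₂L₂ = 2.574×10⁻⁵ m/K → total 5.883×10⁻⁵ m/K
ΔT = g/(α₁L₁+α₂L₂) = 4.88×10⁻³ / 5.883×10⁻⁵ = 82.95 K
T = 20.4 + 82.95 = 103.35 °C

T = 103 °C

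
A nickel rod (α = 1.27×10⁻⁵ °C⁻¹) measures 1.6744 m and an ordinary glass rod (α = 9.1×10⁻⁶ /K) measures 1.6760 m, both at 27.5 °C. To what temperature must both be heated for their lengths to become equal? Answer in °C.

Equal length when α₁L₁ΔT − α₂L₂ΔT = L₂ − L₁ = 1.60×10⁻³ m
α₁L₁ = 2.126488×10⁻⁵, α₂L₂ = 1.52516×10⁻⁵ → Δ(αL) = 6.01328×10⁻⁶ m/K
ΔT = 1.60×10⁻³ / 6.01328×10⁻⁶ = 266.078 K, so T = 27.5 + 266.078 = 293.578 °C

T = 293.6 °C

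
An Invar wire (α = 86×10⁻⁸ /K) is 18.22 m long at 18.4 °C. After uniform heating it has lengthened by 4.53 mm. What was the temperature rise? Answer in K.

ΔT = 289 K

ΔL = αL₀ΔT ⇒ ΔT = ΔL / (αL₀)
ΔT = 4.53×10⁻³ m / (86×10⁻⁸ × 18.22 m) = 289.10 K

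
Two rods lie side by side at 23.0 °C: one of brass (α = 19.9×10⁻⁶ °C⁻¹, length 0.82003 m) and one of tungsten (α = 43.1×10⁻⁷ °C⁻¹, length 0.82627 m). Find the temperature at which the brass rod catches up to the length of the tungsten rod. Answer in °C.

T = 512.1 °C

L₁(1 + α₁ΔT) = L₂(1 + α₂ΔT) ⇒ ΔT = (L₂ − L₁)/(α₁L₁ − α₂L₂)
L₂ − L₁ = 0.82627 − 0.82003 = 6.24×10⁻³ m
α₁L₁ − α₂L₂ = 19.9×10⁻⁶×0.82003 − 43.1×10⁻⁷×0.82627 = 1.27573733×10⁻⁵ m/K
ΔT = 6.24×10⁻³ / 1.27573733×10⁻⁵ = 489.129 K
T = 23.0 + 489.129 = 512.129 °C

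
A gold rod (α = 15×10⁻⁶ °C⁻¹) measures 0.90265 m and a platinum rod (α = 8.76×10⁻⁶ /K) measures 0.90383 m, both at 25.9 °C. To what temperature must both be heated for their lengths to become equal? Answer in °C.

T = 235.8 °C

Equal length when α₁L₁ΔT − α₂L₂ΔT = L₂ − L₁ = 1.18×10⁻³ m
α₁L₁ = 1.353975×10⁻⁵, α₂L₂ = 7.9175508×10⁻⁶ → Δ(αL) = 5.6221992×10⁻⁶ m/K
ΔT = 1.18×10⁻³ / 5.6221992×10⁻⁶ = 209.882 K, so T = 25.9 + 209.882 = 235.782 °C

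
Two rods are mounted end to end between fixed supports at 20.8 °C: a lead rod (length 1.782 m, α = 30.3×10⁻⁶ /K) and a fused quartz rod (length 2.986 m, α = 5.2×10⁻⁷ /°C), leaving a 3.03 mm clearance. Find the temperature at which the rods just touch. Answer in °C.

Gap closes when ΔL₁ + ΔL₂ = 3.03 mm = 3.03×10⁻³ m
(α₁L₁ + α₂L₂)ΔT = g
α₁L₁ + α₂L₂ = 30.3×10⁻⁶×1.782 + 5.2×10⁻⁷×2.986 = 5.554732×10⁻⁵ m/K
ΔT = 3.03×10⁻³ / 5.554732×10⁻⁵ = 54.548 K
T = 20.8 + 54.548 = 75.348 °C

T = 75.3 °C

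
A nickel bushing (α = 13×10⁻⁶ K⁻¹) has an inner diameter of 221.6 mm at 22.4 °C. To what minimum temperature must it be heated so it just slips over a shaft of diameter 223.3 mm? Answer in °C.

T = 613 °C

Required Δd = 223.3 − 221.6 = 1.7 mm
Δd = αd₀ΔT ⇒ ΔT = Δd/(αd₀) = 1.7 / (13×10⁻⁶ × 221.6) = 590.11 K
T_min = 22.4 + 590.11 = 612.51 °C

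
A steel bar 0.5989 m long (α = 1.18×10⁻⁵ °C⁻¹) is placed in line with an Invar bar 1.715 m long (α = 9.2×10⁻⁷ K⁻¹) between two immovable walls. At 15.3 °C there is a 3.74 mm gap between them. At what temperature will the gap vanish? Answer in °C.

Gap closes when ΔL₁ + ΔL₂ = 3.74 mm = 3.74×10⁻³ m
(α₁L₁ + α₂L₂)ΔT = g
α₁L₁ + α₂L₂ = 1.18×10⁻⁵×0.5989 + 9.2×10⁻⁷×1.715 = 8.64482×10⁻⁶ m/K
ΔT = 3.74×10⁻³ / 8.64482×10⁻⁶ = 432.63 K
T = 15.3 + 432.63 = 447.93 °C

T = 448 °C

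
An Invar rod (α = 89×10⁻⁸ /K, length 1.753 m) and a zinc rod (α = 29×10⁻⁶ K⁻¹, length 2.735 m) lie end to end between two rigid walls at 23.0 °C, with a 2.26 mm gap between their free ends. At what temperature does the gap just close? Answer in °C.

α₁L₁ = 1.56017×10⁻⁶ m/K, α₂L₂ = 7.9315×10⁻⁵ m/K → total 8.087517×10⁻⁵ m/K
ΔT = g/(α₁L₁+α₂L₂) = 2.26×10⁻³ / 8.087517×10⁻⁵ = 27.944 K
T = 23.0 + 27.944 = 50.944 °C

T = 50.9 °C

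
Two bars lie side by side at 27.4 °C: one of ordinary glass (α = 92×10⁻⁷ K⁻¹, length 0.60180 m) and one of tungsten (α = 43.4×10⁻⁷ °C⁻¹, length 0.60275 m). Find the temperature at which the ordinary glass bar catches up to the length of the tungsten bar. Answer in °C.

Equal length when α₁L₁ΔT − α₂L₂ΔT = L₂ − L₁ = 9.50×10⁻⁴ m
α₁L₁ = 5.53656×10⁻⁶, α₂L₂ = 2.615935×10⁻⁶ → Δ(αL) = 2.920625×10⁻⁶ m/K
ΔT = 9.50×10⁻⁴ / 2.920625×10⁻⁶ = 325.273 K, so T = 27.4 + 325.273 = 352.673 °C

T = 352.7 °C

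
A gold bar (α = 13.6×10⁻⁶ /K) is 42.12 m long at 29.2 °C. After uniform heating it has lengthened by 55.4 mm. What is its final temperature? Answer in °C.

T = 126 °C

ΔL = αL₀ΔT ⇒ ΔT = ΔL / (αL₀)
ΔT = 55.4×10⁻³ m / (13.6×10⁻⁶ × 42.12 m) = 96.71 K
T = 29.2 + 96.71 = 125.91 °C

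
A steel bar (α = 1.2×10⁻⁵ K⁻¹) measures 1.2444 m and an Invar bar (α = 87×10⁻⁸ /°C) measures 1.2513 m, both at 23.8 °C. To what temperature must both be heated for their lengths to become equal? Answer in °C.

T = 522.2 °C

Equal length when α₁L₁ΔT − α₂L₂ΔT = L₂ − L₁ = 6.90×10⁻³ m
α₁L₁ = 1.49328×10⁻⁵, α₂L₂ = 1.088631×10⁻⁶ → Δ(αL) = 1.3844169×10⁻⁵ m/K
ΔT = 6.90×10⁻³ / 1.3844169×10⁻⁵ = 498.405 K, so T = 23.8 + 498.405 = 522.205 °C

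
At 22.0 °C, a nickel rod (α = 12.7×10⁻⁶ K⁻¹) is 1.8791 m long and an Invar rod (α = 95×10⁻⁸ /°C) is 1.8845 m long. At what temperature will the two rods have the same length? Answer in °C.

L₁(1 + α₁ΔT) = L₂(1 + α₂ΔT) ⇒ ΔT = (L₂ − L₁)/(α₁L₁ − α₂L₂)
L₂ − L₁ = 1.8845 − 1.8791 = 5.40×10⁻³ m
α₁L₁ − α₂L₂ = 12.7×10⁻⁶×1.8791 − 95×10⁻⁸×1.8845 = 2.2074295×10⁻⁵ m/K
ΔT = 5.40×10⁻³ / 2.2074295×10⁻⁵ = 244.628 K
T = 22.0 + 244.628 = 266.628 °C

T = 266.6 °C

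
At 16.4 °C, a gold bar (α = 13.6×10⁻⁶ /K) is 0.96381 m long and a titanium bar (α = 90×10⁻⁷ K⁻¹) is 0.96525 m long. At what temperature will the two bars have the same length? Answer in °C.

T = 342.2 °C

Equal length when α₁L₁ΔT − α₂L₂ΔT = L₂ − L₁ = 1.44×10⁻³ m
α₁L₁ = 1.3107816×10⁻⁵, α₂L₂ = 8.68725×10⁻⁶ → Δ(αL) = 4.420566×10⁻⁶ m/K
ΔT = 1.44×10⁻³ / 4.420566×10⁻⁶ = 325.750 K, so T = 16.4 + 325.750 = 342.150 °C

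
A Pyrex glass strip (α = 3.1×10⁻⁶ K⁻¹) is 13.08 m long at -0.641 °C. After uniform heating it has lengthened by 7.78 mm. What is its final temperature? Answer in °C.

ΔL = αL₀ΔT ⇒ ΔT = ΔL / (αL₀)
ΔT = 7.78×10⁻³ m / (3.1×10⁻⁶ × 13.08 m) = 191.871 K
T = -0.641 + 191.871 = 191.230 °C

T = 191 °C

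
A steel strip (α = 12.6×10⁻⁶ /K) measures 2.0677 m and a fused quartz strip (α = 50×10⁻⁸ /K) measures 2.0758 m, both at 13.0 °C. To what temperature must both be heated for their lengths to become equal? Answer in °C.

Equal length when α₁L₁ΔT − α₂L₂ΔT = L₂ − L₁ = 8.10×10⁻³ m
α₁L₁ = 2.605302×10⁻⁵, α₂L₂ = 1.0379×10⁻⁶ → Δ(αL) = 2.501512×10⁻⁵ m/K
ΔT = 8.10×10⁻³ / 2.501512×10⁻⁵ = 323.804 K, so T = 13.0 + 323.804 = 336.804 °C

T = 336.8 °C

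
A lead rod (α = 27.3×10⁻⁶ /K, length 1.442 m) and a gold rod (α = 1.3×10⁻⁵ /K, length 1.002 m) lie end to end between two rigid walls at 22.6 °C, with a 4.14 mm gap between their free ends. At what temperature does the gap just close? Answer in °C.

T = 102 °C

α₁L₁ = 3.93666×10⁻⁵ m/K, α₂L₂ = 1.3026×10⁻⁵ m/K → total 5.23926×10⁻⁵ m/K
ΔT = g/(α₁L₁+α₂L₂) = 4.14×10⁻³ / 5.23926×10⁻⁵ = 79.02 K
T = 22.6 + 79.02 = 101.62 °C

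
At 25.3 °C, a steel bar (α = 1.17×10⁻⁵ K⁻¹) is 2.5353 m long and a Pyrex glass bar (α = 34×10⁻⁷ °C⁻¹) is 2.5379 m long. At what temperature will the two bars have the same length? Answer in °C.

Equal length when α₁L₁ΔT − α₂L₂ΔT = L₂ − L₁ = 2.60×10⁻³ m
α₁L₁ = 2.966301×10⁻⁵, α₂L₂ = 8.62886×10⁻⁶ → Δ(αL) = 2.103415×10⁻⁵ m/K
ΔT = 2.60×10⁻³ / 2.103415×10⁻⁵ = 123.609 K, so T = 25.3 + 123.609 = 148.909 °C

T = 148.9 °C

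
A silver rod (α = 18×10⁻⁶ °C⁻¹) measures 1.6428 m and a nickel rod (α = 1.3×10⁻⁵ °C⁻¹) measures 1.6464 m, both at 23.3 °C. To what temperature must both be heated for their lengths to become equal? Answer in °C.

L₁(1 + α₁ΔT) = L₂(1 + α₂ΔT) ⇒ ΔT = (L₂ − L₁)/(α₁L₁ − α₂L₂)
L₂ − L₁ = 1.6464 − 1.6428 = 3.60×10⁻³ m
α₁L₁ − α₂L₂ = 18×10⁻⁶×1.6428 − 1.3×10⁻⁵×1.6464 = 8.1672×10⁻⁶ m/K
ΔT = 3.60×10⁻³ / 8.1672×10⁻⁶ = 440.788 K
T = 23.3 + 440.788 = 464.088 °C

T = 464.1 °C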